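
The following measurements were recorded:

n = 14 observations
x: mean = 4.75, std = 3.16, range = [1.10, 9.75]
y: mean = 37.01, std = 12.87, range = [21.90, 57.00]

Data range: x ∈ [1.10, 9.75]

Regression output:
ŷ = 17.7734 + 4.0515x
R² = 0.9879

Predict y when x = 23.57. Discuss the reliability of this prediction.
ŷ = 113.2673 (extrapolation — x = 23.57 lies outside [1.10, 9.75], so reliability is low).

Prediction calculation:
ŷ = 17.7734 + 4.0515 × 23.57
ŷ = 113.2673

Reliability:
- Data range: x ∈ [1.10, 9.75]
- Prediction point: x = 23.57 is 13.82 units above the observed range → this is EXTRAPOLATION, not interpolation

Why that matters here:
- The linear relationship may not hold outside the observed range
- The standard error of prediction grows with (x − x̄)², and x = 23.57 is far from x̄ = 4.75
- Real relationships often flatten, saturate, or turn nonlinear at extremes

A defensible statement: 'if the linear trend continued to x = 23.57, y would be about 113.2673' — the premise is untested.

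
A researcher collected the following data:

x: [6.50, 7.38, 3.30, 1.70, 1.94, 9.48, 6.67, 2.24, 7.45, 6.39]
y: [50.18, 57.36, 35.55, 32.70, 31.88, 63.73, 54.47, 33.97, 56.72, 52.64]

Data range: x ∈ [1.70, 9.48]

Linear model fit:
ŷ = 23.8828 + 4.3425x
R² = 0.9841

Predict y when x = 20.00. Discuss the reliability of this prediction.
ŷ = 110.7328 (extrapolation — x = 20.00 lies outside [1.70, 9.48], so reliability is low).

Prediction calculation:
ŷ = 23.8828 + 4.3425 × 20.00
ŷ = 110.7328

Reliability:
- Data range: x ∈ [1.70, 9.48]
- Prediction point: x = 20.00 is 10.52 units above the observed range → this is EXTRAPOLATION, not interpolation

Why that matters here:
- Real relationships often flatten, saturate, or turn nonlinear at extremes
- R² describes fit only over the sampled x values; it says nothing about behaviour beyond them

A defensible statement: 'if the linear trend continued to x = 20.00, y would be about 110.7328' — the premise is untested.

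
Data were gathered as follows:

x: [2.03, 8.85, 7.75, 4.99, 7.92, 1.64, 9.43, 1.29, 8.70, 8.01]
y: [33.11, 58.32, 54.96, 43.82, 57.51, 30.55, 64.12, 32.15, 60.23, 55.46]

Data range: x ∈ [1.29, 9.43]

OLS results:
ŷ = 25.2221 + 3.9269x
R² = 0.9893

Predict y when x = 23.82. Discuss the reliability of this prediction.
ŷ = 118.7609, but this is extrapolation (above the data range [1.29, 9.43]) and may be unreliable.

Prediction calculation:
ŷ = 25.2221 + 3.9269 × 23.82
ŷ = 118.7609

Reliability:
- Data range: x ∈ [1.29, 9.43]
- Prediction point: x = 23.82 is 14.39 units above the observed range → this is EXTRAPOLATION, not interpolation

Why that matters here:
- The standard error of prediction grows with (x − x̄)², and x = 23.82 is far from x̄ = 6.06
- R² describes fit only over the sampled x values; it says nothing about behaviour beyond them
- Real relationships often flatten, saturate, or turn nonlinear at extremes

Report the number if required, but flag clearly that it is an extrapolation.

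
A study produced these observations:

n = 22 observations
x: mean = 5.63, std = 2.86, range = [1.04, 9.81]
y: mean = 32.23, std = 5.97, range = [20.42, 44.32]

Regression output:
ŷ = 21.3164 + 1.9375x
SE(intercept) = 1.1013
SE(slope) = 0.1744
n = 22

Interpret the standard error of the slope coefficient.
SE(β̂₁) = 0.1744 is the estimated standard deviation of the slope estimate across repeated samples; relative to β̂₁ = 1.9375 that is 9.0%, a precise estimate.

What SE measures:
- The standard error quantifies the sampling variability of the coefficient estimate
- It is the estimated standard deviation of β̂₁ across hypothetical repeated samples of the same size
- Smaller SE → more precise estimate

Relative precision:
- SE / |β̂₁| = 0.1744 / 1.9375 = 9.0%
- Rule of thumb (under 20%: precise; 20% to under 50%: moderately precise; 50% or more: imprecise) → precise

Rough 95% range (±2 SE): 1.9375 ± 0.3488 → (1.5887, 2.2863).

What drives SE(β̂₁): larger n (here n = 22) → smaller SE; wider spread of x values → smaller SE.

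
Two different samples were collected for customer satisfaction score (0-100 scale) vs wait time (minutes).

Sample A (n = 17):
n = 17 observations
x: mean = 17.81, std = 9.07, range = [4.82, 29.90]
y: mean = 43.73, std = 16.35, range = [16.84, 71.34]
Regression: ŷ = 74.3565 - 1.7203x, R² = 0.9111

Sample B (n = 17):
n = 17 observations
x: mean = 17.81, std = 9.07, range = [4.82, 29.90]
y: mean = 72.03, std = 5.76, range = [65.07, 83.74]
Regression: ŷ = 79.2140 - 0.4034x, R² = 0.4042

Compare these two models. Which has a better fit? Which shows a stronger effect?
Model A has the better fit (R² = 0.9111 vs 0.4042). Model A shows the stronger effect (|β₁| = 1.7203 vs 0.4034).

Model Comparison:

Which explains more variance? (R²)
- Model A: R² = 0.9111 → 91.11% of variance in satisfaction score explained
- Model B: R² = 0.4042 → 40.42% of variance in satisfaction score explained
- 0.9111 > 0.4042 → Model A has the better fit

Which has the larger per-minute effect? (|β₁|)
- Model A: β₁ = -1.7203 → predicted satisfaction score falls 1.7203 points per additional minute of wait time
- Model B: β₁ = -0.4034 → predicted satisfaction score falls 0.4034 points per additional minute of wait time
- |-1.7203| > |-0.4034| → Model A shows the stronger marginal effect

Note: A better fit (higher R²) doesn't necessarily mean a more important relationship.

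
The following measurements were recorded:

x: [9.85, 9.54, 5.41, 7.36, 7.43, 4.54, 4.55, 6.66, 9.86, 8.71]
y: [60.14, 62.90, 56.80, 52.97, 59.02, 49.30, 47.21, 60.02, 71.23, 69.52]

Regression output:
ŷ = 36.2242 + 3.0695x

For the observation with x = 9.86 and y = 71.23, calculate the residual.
Residual = 4.7405

The residual is the difference between the actual value and the predicted value:

Residual = y - ŷ

Step 1: Calculate predicted value
ŷ = 36.2242 + 3.0695 × 9.86
ŷ = 66.4895

Step 2: Calculate residual
Residual = 71.23 - 66.4895
Residual = 4.7405

Interpretation: the model underestimates the actual value by 4.7405 at this point (positive residual → observation lies above the fitted line).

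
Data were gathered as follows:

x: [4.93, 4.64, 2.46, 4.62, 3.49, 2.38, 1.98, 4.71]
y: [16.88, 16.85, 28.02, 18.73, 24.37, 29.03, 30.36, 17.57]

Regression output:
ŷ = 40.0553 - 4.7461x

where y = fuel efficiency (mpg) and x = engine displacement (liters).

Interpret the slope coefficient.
An increase of one liter in engine displacement is associated with a 4.7461 mpg decrease in predicted fuel efficiency.

β₁ = -4.7461 is the change in predicted fuel efficiency (mpg) per additional liter of engine displacement.

Interpretation:
- Engine displacement up by 1 liter → predicted fuel efficiency decreases by 4.7461 mpg
- The effect is assumed constant over the observed range of x (linearity)
- The sign (−) gives the direction; the magnitude 4.7461 gives the size of the effect per liter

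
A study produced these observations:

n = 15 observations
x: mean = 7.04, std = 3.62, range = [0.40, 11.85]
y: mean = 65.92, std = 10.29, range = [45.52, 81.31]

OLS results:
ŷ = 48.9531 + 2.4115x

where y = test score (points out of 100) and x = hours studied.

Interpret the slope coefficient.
On average, test score is about 2.4115 points higher for every extra hour of study time.

The slope β₁ = 2.4115 gives the rate at which the fitted test score changes with study time.

Interpretation:
- Study time up by 1 hour → predicted test score increases by 2.4115 points
- The effect is assumed constant over the observed range of x (linearity)

The intercept β₀ = 48.9531 is the predicted test score when study time = 0.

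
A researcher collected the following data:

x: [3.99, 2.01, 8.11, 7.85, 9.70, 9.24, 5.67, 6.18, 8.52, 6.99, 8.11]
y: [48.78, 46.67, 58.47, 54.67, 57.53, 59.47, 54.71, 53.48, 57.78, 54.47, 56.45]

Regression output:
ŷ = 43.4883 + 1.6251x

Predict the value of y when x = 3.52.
ŷ = 49.2087

x = 3.52 lies inside the observed range [2.01, 9.70], so the fitted equation applies directly:

ŷ = 43.4883 + 1.6251 × 3.52
ŷ = 43.4883 + 5.7204
ŷ = 49.2087

This is a point prediction; actual observations scatter around it by roughly the residual standard deviation.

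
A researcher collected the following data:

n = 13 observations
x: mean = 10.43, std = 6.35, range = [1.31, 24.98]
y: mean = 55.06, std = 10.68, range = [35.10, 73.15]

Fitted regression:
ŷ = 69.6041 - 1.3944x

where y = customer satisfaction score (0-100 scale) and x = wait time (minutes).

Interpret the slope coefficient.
On average, satisfaction score is about 1.3944 points lower for every extra minute of wait time.

β₁ = -1.3944 is the change in predicted satisfaction score (points) per additional minute of wait time.

Interpretation:
- Wait time up by 1 minute → predicted satisfaction score decreases by 1.3944 points
- The effect is assumed constant over the observed range of x (linearity)
- The sign (−) gives the direction; the magnitude 1.3944 gives the size of the effect per minute

The intercept β₀ = 69.6041 is the predicted satisfaction score when wait time = 0; since the smallest observed x is 1.31, this is an extrapolation and mainly anchors the line.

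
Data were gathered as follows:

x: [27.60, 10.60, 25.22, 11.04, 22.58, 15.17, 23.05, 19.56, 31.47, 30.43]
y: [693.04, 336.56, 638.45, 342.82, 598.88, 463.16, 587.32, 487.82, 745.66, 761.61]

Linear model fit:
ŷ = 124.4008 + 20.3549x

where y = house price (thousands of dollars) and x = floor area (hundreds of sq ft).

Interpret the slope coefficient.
For each additional hundred sq ft of floor area, predicted house price increases by approximately 20.3549 thousand dollars.

β₁ = 20.3549 is the change in predicted house price (thousand dollars) per additional hundred sq ft of floor area.

Interpretation:
- Floor area up by 1 hundred sq ft → predicted house price increases by 20.3549 thousand dollars
- This is a linear approximation: the same per-unit change is assumed across the whole observed x range
- The slope describes association in these data, not necessarily a causal effect

(β₀ = 124.4008 is the fitted value at x = 0 and is not part of the slope interpretation.)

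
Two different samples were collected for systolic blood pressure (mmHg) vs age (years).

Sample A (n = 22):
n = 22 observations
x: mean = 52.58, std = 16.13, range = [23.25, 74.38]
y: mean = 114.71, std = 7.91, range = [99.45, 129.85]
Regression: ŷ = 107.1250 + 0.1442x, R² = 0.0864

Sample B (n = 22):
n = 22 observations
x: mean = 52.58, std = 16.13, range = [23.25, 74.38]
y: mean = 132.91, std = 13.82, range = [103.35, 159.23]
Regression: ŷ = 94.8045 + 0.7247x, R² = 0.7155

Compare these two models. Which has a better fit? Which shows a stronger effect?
Model B has the better fit (R² = 0.7155 vs 0.0864). Model B shows the stronger effect (|β₁| = 0.7247 vs 0.1442).

Model Comparison:

Which explains more variance? (R²)
- Model A: R² = 0.0864 → 8.64% of variance in blood pressure explained
- Model B: R² = 0.7155 → 71.55% of variance in blood pressure explained
- 0.7155 > 0.0864 → Model B has the better fit

Effect size (slope magnitude):
- Model A: β₁ = 0.1442 → predicted blood pressure rises 0.1442 mmHg per additional year of age
- Model B: β₁ = 0.7247 → predicted blood pressure rises 0.7247 mmHg per additional year of age
- |0.1442| < |0.7247| → Model B shows the stronger marginal effect

Note: R² measures how tightly points cluster around the line; β₁ measures how steep the line is — they answer different questions.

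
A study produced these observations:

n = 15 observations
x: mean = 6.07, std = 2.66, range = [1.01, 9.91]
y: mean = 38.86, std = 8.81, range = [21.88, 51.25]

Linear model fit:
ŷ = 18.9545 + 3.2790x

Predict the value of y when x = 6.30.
ŷ = 39.6122

Plug x = 6.30 into the fitted line:

ŷ = 18.9545 + 3.2790 × 6.30
ŷ = 18.9545 + 20.6577
ŷ = 39.6122

This is the fitted mean response at that x — an individual observation would come with a wider prediction interval.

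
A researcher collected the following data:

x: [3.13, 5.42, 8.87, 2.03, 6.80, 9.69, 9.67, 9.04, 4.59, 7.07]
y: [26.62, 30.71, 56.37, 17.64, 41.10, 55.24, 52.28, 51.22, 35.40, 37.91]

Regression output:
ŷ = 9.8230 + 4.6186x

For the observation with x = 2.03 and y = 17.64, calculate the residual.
Residual = -1.5588

The residual is the difference between the actual value and the predicted value:

Residual = y - ŷ

Step 1: Calculate predicted value
ŷ = 9.8230 + 4.6186 × 2.03
ŷ = 19.1988

Step 2: Calculate residual
Residual = 17.64 - 19.1988
Residual = -1.5588

Sign check: y < ŷ, so the point is below the line and the fit overestimates here.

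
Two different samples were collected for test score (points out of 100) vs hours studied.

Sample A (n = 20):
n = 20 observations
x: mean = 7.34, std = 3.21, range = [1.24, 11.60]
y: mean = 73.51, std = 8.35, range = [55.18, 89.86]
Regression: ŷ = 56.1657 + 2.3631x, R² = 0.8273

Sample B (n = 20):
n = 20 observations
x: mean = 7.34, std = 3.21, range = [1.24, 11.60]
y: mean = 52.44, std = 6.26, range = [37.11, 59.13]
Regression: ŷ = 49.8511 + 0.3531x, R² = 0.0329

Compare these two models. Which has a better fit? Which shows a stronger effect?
Model A has the better fit (R² = 0.8273 vs 0.0329). Model A shows the stronger effect (|β₁| = 2.3631 vs 0.3531).

Model Comparison:

Fit — compare R²:
- Model A: R² = 0.8273 → 82.73% of variance in test score explained
- Model B: R² = 0.0329 → 3.29% of variance in test score explained
- 0.8273 > 0.0329 → Model A has the better fit

Effect size (slope magnitude):
- Model A: β₁ = 2.3631 → predicted test score rises 2.3631 points per additional hour of study time
- Model B: β₁ = 0.3531 → predicted test score rises 0.3531 points per additional hour of study time
- |2.3631| > |0.3531| → Model A shows the stronger marginal effect

Notes:
- R² measures how tightly points cluster around the line; β₁ measures how steep the line is — they answer different questions.
- A steeper slope doesn't make a better model if the scatter around the line is large.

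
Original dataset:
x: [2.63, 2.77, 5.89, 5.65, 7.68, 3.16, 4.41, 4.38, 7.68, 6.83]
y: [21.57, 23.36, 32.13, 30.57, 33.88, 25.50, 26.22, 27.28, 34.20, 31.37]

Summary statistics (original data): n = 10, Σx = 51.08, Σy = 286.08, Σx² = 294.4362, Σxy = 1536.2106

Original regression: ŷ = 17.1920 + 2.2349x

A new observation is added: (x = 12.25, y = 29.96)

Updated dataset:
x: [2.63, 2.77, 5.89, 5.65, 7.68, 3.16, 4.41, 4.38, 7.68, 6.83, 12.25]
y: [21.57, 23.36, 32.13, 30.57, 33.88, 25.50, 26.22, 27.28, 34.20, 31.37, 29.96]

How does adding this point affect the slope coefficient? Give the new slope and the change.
New slope β₁ = 1.0476 versus 2.2349 before: a change of -1.1873 (-53.1%).

The new point has HIGH LEVERAGE: x = 12.25 is far from the original mean x̄ = 51.08/10 ≈ 5.11 (original range [2.63, 7.68]).

Step 1: Update the sums with the new point (n goes from 10 to 11)
Σx  = 51.08 + 12.25 = 63.33
Σy  = 286.08 + 29.96 = 316.04
Σx² = 294.4362 + 12.25² = 294.4362 + 150.0625 = 444.4987
Σxy = 1536.2106 + 12.25×29.96 = 1536.2106 + 367.0100 = 1903.2206

Step 2: Recompute the slope with b₁ = (nΣxy − ΣxΣy) / (nΣx² − (Σx)²)
Numerator   = 11×1903.2206 − 63.33×316.04 = 20935.4266 − 20014.8132 = 920.6134
Denominator = 11×444.4987 − 63.33² = 4889.4857 − 4010.6889 = 878.7968
b₁(new) = 920.6134 / 878.7968 = 1.0476

(Same formula on the original sums: (10×1536.2106 − 51.08×286.08) / (10×294.4362 − 51.08²) = 749.1396 / 335.1956 = 2.2349, matching the given fit.)

Step 3: Change in slope
Δβ₁ = 1.0476 − 2.2349 = -1.1873
Relative change = -1.1873 / 2.2349 × 100% = -53.1%
→ the slope decreases when the point is added.

Because the point sits below the extension of the original line at a high-leverage x, it tilts the fit down.
In practice: refit with and without it and report both if conclusions differ.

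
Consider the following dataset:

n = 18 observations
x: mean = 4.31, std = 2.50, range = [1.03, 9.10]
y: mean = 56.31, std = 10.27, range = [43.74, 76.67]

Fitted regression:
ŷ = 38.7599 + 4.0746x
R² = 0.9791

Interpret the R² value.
The model explains 97.91% of the variance in y (R² = 0.9791), leaving 2.09% unexplained; the fit is strong.

R² (coefficient of determination) measures the proportion of variance in y explained by the regression model.

Here R² = 0.9791:
- Explained: 97.91% of the variation in y
- Unexplained (residual): 100% − 97.91% = 2.09%
- Rule of thumb (below 0.3 weak; 0.3 to below 0.7 moderate; 0.7 and above strong) → strong

Calculation: R² = 1 − (SS_res / SS_tot), where SS_res is the sum of squared residuals and SS_tot the total sum of squares.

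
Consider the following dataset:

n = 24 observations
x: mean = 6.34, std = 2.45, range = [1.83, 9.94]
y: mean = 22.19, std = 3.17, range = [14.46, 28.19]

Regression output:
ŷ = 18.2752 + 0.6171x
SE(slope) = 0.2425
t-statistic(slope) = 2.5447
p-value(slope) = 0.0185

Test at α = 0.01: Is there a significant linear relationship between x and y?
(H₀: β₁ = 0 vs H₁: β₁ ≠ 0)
Since p-value = 0.0185 ≥ α = 0.01, fail to reject H₀ — the slope is not significantly different from 0.

Hypothesis test for the slope coefficient:

H₀: β₁ = 0 (no linear relationship)
H₁: β₁ ≠ 0 (linear relationship exists)

Test statistic: t = β̂₁ / SE(β̂₁) = 0.6171 / 0.2425 = 2.5447

The p-value (0.0185) is the probability, under H₀, of a t-statistic at least as extreme as |t| = 2.5447 (two-sided, df = n − 2 = 22).

Decision rule: reject H₀ if p-value < α.
p-value = 0.0185 ≥ α = 0.01 → fail to reject H₀.

There is not sufficient evidence at the 1% significance level to conclude that a linear relationship exists between x and y.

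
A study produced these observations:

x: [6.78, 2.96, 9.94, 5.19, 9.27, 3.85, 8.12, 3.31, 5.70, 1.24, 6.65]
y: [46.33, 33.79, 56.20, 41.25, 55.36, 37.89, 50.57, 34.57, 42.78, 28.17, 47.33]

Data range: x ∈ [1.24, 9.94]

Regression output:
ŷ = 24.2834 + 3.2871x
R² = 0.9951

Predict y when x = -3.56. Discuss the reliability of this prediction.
ŷ = 12.5813, but this is extrapolation (below the data range [1.24, 9.94]) and may be unreliable.

Prediction calculation:
ŷ = 24.2834 + 3.2871 × (-3.56)
ŷ = 12.5813

Reliability:
- Data range: x ∈ [1.24, 9.94]
- Prediction point: x = -3.56 is 4.80 units below the observed range → this is EXTRAPOLATION, not interpolation

Why that matters here:
- R² describes fit only over the sampled x values; it says nothing about behaviour beyond them
- The standard error of prediction grows with (x − x̄)², and x = -3.56 is far from x̄ = 5.73

Report the number if required, but flag clearly that it is an extrapolation.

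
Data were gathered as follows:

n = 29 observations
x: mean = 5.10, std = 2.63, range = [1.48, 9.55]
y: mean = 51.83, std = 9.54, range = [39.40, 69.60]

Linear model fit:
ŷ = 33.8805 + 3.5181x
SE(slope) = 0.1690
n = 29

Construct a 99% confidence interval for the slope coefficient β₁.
The 99% CI for β₁ is (3.0499, 3.9863)

Confidence interval for the slope:

The 99% CI for β₁ is: β̂₁ ± t*(α/2, n-2) × SE(β̂₁)

Step 1: Find critical t-value
- Confidence level = 0.99
- Degrees of freedom = n - 2 = 29 - 2 = 27
- t*(α/2, 27) = 2.7707

Step 2: Calculate margin of error
Margin = 2.7707 × 0.1690 = 0.4682

Step 3: Construct interval
CI = 3.5181 ± 0.4682
CI = (3.0499, 3.9863)

Interpretation: intervals built this way capture the true β₁ in 99% of repeated samples; here the plausible range for the per-unit effect of x on y is 3.0499 to 3.9863.
Both endpoints are positive, so the data support a genuinely positive slope at this confidence level.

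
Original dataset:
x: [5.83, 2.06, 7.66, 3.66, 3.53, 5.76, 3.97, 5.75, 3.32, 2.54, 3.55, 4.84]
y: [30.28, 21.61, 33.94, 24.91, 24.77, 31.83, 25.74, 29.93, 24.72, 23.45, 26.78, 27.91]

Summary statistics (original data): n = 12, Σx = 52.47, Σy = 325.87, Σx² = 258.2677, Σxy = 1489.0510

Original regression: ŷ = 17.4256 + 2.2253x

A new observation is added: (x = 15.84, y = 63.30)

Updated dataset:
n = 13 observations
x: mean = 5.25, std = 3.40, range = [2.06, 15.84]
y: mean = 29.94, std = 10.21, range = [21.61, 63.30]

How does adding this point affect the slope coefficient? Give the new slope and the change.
The slope changes from 2.2253 to 2.9740 (change of +0.7487, or +33.6%).

x = 15.84 lies well outside the original x-range [2.06, 7.66] (x̄ ≈ 4.37), so this observation has high leverage and can move the slope substantially.

Step 1: Update the sums with the new point (n goes from 12 to 13)
Σx  = 52.47 + 15.84 = 68.31
Σy  = 325.87 + 63.30 = 389.17
Σx² = 258.2677 + 15.84² = 258.2677 + 250.9056 = 509.1733
Σxy = 1489.0510 + 15.84×63.30 = 1489.0510 + 1002.6720 = 2491.7230

Step 2: Recompute the slope with b₁ = (nΣxy − ΣxΣy) / (nΣx² − (Σx)²)
Numerator   = 13×2491.7230 − 68.31×389.17 = 32392.3990 − 26584.2027 = 5808.1963
Denominator = 13×509.1733 − 68.31² = 6619.2529 − 4666.2561 = 1952.9968
b₁(new) = 5808.1963 / 1952.9968 = 2.9740

(Same formula on the original sums: (12×1489.0510 − 52.47×325.87) / (12×258.2677 − 52.47²) = 770.2131 / 346.1115 = 2.2253, matching the given fit.)

Step 3: Change in slope
Δβ₁ = 2.9740 − 2.2253 = +0.7487
Relative change = +0.7487 / 2.2253 × 100% = +33.6%
→ the slope increases when the point is added.

A high-leverage point only changes the slope if it is off the original line; here y = 63.30 is above the original trend, so the slope increases.
In practice: check such a point for data-entry or measurement error; refit with and without it and report both if conclusions differ.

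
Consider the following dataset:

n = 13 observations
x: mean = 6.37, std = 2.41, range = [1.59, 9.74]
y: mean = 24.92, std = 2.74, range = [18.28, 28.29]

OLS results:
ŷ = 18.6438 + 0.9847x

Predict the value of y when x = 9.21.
ŷ = 27.7129

x = 9.21 lies inside the observed range [1.59, 9.74], so the fitted equation applies directly:

ŷ = 18.6438 + 0.9847 × 9.21
ŷ = 18.6438 + 9.0691
ŷ = 27.7129

This is a point prediction; actual observations scatter around it by roughly the residual standard deviation.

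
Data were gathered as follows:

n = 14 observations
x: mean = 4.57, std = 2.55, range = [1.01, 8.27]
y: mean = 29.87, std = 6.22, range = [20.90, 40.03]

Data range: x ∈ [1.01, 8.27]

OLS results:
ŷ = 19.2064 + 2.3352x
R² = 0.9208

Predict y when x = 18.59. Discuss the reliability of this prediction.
ŷ = 62.6178 (extrapolation — x = 18.59 lies outside [1.01, 8.27], so reliability is low).

Prediction calculation:
ŷ = 19.2064 + 2.3352 × 18.59
ŷ = 62.6178

Reliability:
- Data range: x ∈ [1.01, 8.27]
- Prediction point: x = 18.59 is 10.32 units above the observed range → this is EXTRAPOLATION, not interpolation

Why that matters here:
- The standard error of prediction grows with (x − x̄)², and x = 18.59 is far from x̄ = 4.57
- There are no observations near this x to validate the fitted line there
- The linear relationship may not hold outside the observed range

The R² = 0.9208 only validates the fit within [1.01, 8.27]; treat ŷ = 62.6178 with caution.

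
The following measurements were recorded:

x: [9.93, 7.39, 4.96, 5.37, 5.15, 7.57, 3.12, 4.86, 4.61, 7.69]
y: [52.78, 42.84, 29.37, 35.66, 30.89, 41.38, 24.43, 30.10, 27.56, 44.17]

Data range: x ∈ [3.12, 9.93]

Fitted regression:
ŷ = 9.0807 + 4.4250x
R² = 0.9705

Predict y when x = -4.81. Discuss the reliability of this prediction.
ŷ = -12.2036, but this is extrapolation (below the data range [3.12, 9.93]) and may be unreliable.

Prediction calculation:
ŷ = 9.0807 + 4.4250 × (-4.81)
ŷ = -12.2036

Reliability:
- Data range: x ∈ [3.12, 9.93]
- Prediction point: x = -4.81 is 7.93 units below the observed range → this is EXTRAPOLATION, not interpolation

Why that matters here:
- The standard error of prediction grows with (x − x̄)², and x = -4.81 is far from x̄ = 6.06
- Real relationships often flatten, saturate, or turn nonlinear at extremes

The R² = 0.9705 only validates the fit within [3.12, 9.93]; treat ŷ = -12.2036 with caution.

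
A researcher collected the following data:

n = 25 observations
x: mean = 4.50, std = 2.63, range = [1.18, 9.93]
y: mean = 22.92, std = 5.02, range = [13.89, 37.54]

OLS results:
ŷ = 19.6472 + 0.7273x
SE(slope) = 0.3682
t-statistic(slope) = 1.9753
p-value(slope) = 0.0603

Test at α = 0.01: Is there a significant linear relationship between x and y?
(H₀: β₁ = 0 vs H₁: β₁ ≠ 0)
Fail to reject H₀: p-value = 0.0603 ≥ α = 0.01. The linear relationship is not significant at the 1% level.

Hypothesis test for the slope coefficient:

H₀: β₁ = 0 (no linear relationship)
H₁: β₁ ≠ 0 (linear relationship exists)

Test statistic: t = β̂₁ / SE(β̂₁) = 0.7273 / 0.3682 = 1.9753

The p-value (0.0603) is the probability, under H₀, of a t-statistic at least as extreme as |t| = 1.9753 (two-sided, df = n − 2 = 23).

Decision rule: reject H₀ if p-value < α.
p-value = 0.0603 ≥ α = 0.01 → fail to reject H₀.

There is not sufficient evidence at the 1% significance level to conclude that a linear relationship exists between x and y.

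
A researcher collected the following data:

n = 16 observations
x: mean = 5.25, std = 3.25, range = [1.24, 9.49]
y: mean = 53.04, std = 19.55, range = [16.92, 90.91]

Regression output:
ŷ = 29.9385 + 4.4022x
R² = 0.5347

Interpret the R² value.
The model explains 53.47% of the variance in y (R² = 0.5347), leaving 46.53% unexplained; the fit is moderate.

The coefficient of determination R² is the fraction of the total variation in y that the fitted line accounts for.

Here R² = 0.5347:
- Explained: 53.47% of the variation in y
- Unexplained (residual): 100% − 53.47% = 46.53%
- Rule of thumb (below 0.3 weak; 0.3 to below 0.7 moderate; 0.7 and above strong) → moderate

Note: R² says nothing about causation, and a high R² does not by itself mean the linear form is appropriate — check the residuals.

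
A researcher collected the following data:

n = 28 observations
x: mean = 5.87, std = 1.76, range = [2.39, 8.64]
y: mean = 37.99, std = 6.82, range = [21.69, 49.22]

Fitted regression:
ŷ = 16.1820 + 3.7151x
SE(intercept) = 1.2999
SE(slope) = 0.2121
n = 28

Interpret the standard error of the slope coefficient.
SE(slope) = 0.2121 measures the uncertainty in the estimated slope. The coefficient is estimated precisely (SE/|β̂₁| = 5.7%).

What SE measures:
- The standard error quantifies the sampling variability of the coefficient estimate
- It is the estimated standard deviation of β̂₁ across hypothetical repeated samples of the same size
- Smaller SE → more precise estimate

Relative precision:
- SE / |β̂₁| = 0.2121 / 3.7151 = 5.7%
- Rule of thumb (under 20%: precise; 20% to under 50%: moderately precise; 50% or more: imprecise) → precise

Link to the t-test: t = β̂₁ / SE(β̂₁) = 3.7151 / 0.2121 = 17.5158, the statistic for H₀: β₁ = 0.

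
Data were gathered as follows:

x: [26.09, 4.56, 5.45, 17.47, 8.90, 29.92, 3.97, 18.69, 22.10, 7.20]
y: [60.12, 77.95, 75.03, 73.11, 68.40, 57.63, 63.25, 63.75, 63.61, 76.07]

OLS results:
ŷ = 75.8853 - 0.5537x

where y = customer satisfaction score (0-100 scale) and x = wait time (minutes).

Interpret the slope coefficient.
For each additional minute of wait time, predicted satisfaction score decreases by approximately 0.5537 points.

The slope β₁ = -0.5537 gives the rate at which the fitted satisfaction score changes with wait time.

Interpretation:
- Wait time up by 1 minute → predicted satisfaction score decreases by 0.5537 points
- The effect is assumed constant over the observed range of x (linearity)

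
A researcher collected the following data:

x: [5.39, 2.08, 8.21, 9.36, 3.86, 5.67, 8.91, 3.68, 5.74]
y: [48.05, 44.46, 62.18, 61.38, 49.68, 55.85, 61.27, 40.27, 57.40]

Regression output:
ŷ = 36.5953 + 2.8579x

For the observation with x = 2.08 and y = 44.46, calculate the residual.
Residual = 1.9203

The residual is the difference between the actual value and the predicted value:

Residual = y - ŷ

Step 1: Calculate predicted value
ŷ = 36.5953 + 2.8579 × 2.08
ŷ = 42.5397

Step 2: Calculate residual
Residual = 44.46 - 42.5397
Residual = 1.9203

The residual is positive, so the observed y = 44.46 sits above the regression line (the line underestimates it by 1.9203).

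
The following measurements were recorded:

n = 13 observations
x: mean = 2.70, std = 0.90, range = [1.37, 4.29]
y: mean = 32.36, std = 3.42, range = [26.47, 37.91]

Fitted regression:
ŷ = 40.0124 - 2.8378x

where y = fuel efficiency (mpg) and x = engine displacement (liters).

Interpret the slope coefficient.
For each additional liter of engine displacement, predicted fuel efficiency decreases by approximately 2.8378 mpg.

β₁ = -2.8378 is the change in predicted fuel efficiency (mpg) per additional liter of engine displacement.

Interpretation:
- Engine displacement up by 1 liter → predicted fuel efficiency decreases by 2.8378 mpg
- The effect is assumed constant over the observed range of x (linearity)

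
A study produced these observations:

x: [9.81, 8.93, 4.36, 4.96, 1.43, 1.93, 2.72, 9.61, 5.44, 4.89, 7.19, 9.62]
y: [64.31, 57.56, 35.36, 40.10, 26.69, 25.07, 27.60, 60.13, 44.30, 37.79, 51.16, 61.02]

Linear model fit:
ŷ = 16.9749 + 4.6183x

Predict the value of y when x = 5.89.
ŷ = 44.1767

To predict y for x = 5.89, substitute into the regression equation:

ŷ = 16.9749 + 4.6183 × 5.89
ŷ = 16.9749 + 27.2018
ŷ = 44.1767

This is the fitted mean response at that x — an individual observation would come with a wider prediction interval.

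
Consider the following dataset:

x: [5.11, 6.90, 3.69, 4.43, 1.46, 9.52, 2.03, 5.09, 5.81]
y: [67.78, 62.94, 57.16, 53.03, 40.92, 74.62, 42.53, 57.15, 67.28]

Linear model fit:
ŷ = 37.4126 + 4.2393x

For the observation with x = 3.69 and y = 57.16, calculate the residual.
Residual = 4.1044

The residual is the difference between the actual value and the predicted value:

Residual = y - ŷ

Step 1: Calculate predicted value
ŷ = 37.4126 + 4.2393 × 3.69
ŷ = 53.0556

Step 2: Calculate residual
Residual = 57.16 - 53.0556
Residual = 4.1044

The residual is positive, so the observed y = 57.16 sits above the regression line (the line underestimates it by 4.1044).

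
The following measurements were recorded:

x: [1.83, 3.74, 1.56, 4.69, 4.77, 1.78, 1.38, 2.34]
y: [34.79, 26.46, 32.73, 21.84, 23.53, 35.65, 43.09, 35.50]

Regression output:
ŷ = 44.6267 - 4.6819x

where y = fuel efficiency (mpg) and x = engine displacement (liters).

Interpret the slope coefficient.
An increase of one liter in engine displacement is associated with a 4.6819 mpg decrease in predicted fuel efficiency.

The slope β₁ = -4.6819 gives the rate at which the fitted fuel efficiency changes with engine displacement.

Interpretation:
- Engine displacement up by 1 liter → predicted fuel efficiency decreases by 4.6819 mpg
- The effect is assumed constant over the observed range of x (linearity)

(β₀ = 44.6267 is the fitted value at x = 0 and is not part of the slope interpretation.)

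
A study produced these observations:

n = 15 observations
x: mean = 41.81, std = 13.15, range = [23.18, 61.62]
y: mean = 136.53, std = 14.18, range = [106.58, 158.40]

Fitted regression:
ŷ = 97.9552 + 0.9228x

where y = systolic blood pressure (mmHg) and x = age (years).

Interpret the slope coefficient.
An increase of one year in age is associated with a 0.9228 mmHg increase in predicted blood pressure.

The slope β₁ = 0.9228 gives the rate at which the fitted blood pressure changes with age.

Interpretation:
- Age up by 1 year → predicted blood pressure increases by 0.9228 mmHg
- This is a linear approximation: the same per-unit change is assumed across the whole observed x range

(β₀ = 97.9552 is the fitted value at x = 0 and is not part of the slope interpretation.)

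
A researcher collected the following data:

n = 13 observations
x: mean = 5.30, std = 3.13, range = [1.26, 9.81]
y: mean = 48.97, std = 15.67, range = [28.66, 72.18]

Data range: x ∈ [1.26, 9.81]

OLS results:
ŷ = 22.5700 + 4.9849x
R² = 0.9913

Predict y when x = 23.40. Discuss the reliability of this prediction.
ŷ = 139.2167 (extrapolation — x = 23.40 lies outside [1.26, 9.81], so reliability is low).

Prediction calculation:
ŷ = 22.5700 + 4.9849 × 23.40
ŷ = 139.2167

Reliability:
- Data range: x ∈ [1.26, 9.81]
- Prediction point: x = 23.40 is 13.59 units above the observed range → this is EXTRAPOLATION, not interpolation

Why that matters here:
- The linear relationship may not hold outside the observed range
- There are no observations near this x to validate the fitted line there

The R² = 0.9913 only validates the fit within [1.26, 9.81]; treat ŷ = 139.2167 with caution.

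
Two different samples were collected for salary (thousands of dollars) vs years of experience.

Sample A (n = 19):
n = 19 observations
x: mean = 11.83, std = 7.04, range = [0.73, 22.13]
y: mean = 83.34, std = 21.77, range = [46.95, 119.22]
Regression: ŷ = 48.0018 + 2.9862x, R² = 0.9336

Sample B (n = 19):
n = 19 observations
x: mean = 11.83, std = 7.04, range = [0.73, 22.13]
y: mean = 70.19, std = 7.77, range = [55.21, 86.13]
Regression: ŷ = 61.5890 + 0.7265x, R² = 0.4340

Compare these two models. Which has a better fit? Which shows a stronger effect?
Model A has the better fit (R² = 0.9336 vs 0.4340). Model A shows the stronger effect (|β₁| = 2.9862 vs 0.7265).

Model Comparison:

Fit — compare R²:
- Model A: R² = 0.9336 → 93.36% of variance in salary explained
- Model B: R² = 0.4340 → 43.40% of variance in salary explained
- 0.9336 > 0.4340 → Model A has the better fit

Effect size (slope magnitude):
- Model A: β₁ = 2.9862 → predicted salary rises 2.9862 thousand dollars per additional year of experience
- Model B: β₁ = 0.7265 → predicted salary rises 0.7265 thousand dollars per additional year of experience
- |2.9862| > |0.7265| → Model A shows the stronger marginal effect

Note: A steeper slope doesn't make a better model if the scatter around the line is large.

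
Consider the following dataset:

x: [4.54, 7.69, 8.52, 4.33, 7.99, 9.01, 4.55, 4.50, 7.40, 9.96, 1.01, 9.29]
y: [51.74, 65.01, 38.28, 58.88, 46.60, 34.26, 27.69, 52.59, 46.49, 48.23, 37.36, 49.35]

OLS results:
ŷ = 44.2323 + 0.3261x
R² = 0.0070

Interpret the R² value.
About 0.70% of the variability in y is accounted for by the regression on x (R² = 0.0070) — a weak linear fit.

R² (coefficient of determination) measures the proportion of variance in y explained by the regression model.

Here R² = 0.0070:
- Explained: 0.70% of the variation in y
- Unexplained (residual): 100% − 0.70% = 99.30%
- Rule of thumb (below 0.3 weak; 0.3 to below 0.7 moderate; 0.7 and above strong) → weak

Equivalently, for simple linear regression R² = r², so |r| = √0.0070 ≈ 0.0837.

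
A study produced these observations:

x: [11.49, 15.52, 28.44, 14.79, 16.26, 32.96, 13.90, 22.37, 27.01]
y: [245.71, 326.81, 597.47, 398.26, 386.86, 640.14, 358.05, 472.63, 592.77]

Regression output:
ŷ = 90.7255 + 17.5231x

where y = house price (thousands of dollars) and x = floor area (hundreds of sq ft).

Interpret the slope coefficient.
On average, house price is about 17.5231 thousand dollars higher for every extra hundred sq ft of floor area.

β₁ = 17.5231 is the change in predicted house price (thousand dollars) per additional hundred sq ft of floor area.

Interpretation:
- Floor area up by 1 hundred sq ft → predicted house price increases by 17.5231 thousand dollars
- The effect is assumed constant over the observed range of x (linearity)
- The slope describes association in these data, not necessarily a causal effect

(β₀ = 90.7255 is the fitted value at x = 0 and is not part of the slope interpretation.)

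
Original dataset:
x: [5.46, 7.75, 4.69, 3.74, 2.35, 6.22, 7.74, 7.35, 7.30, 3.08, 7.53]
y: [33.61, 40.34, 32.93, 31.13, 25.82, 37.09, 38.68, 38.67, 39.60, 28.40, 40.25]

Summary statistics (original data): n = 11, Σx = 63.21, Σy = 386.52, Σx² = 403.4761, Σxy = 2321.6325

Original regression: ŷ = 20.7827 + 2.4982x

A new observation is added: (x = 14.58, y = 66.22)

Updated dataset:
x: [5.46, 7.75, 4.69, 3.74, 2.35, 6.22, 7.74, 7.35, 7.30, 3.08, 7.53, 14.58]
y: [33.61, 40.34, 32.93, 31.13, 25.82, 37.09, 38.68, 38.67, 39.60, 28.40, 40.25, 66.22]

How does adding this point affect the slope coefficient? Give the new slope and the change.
Adding the point moves β₁ from 2.4982 to 3.1512, i.e. it increases by 0.6530 (+26.1%).

The new point has HIGH LEVERAGE: x = 14.58 is far from the original mean x̄ = 63.21/11 ≈ 5.75 (original range [2.35, 7.75]).

Step 1: Update the sums with the new point (n goes from 11 to 12)
Σx  = 63.21 + 14.58 = 77.79
Σy  = 386.52 + 66.22 = 452.74
Σx² = 403.4761 + 14.58² = 403.4761 + 212.5764 = 616.0525
Σxy = 2321.6325 + 14.58×66.22 = 2321.6325 + 965.4876 = 3287.1201

Step 2: Recompute the slope with b₁ = (nΣxy − ΣxΣy) / (nΣx² − (Σx)²)
Numerator   = 12×3287.1201 − 77.79×452.74 = 39445.4412 − 35218.6446 = 4226.7966
Denominator = 12×616.0525 − 77.79² = 7392.6300 − 6051.2841 = 1341.3459
b₁(new) = 4226.7966 / 1341.3459 = 3.1512

(Same formula on the original sums: (11×2321.6325 − 63.21×386.52) / (11×403.4761 − 63.21²) = 1106.0283 / 442.7330 = 2.4982, matching the given fit.)

Step 3: Change in slope
Δβ₁ = 3.1512 − 2.4982 = +0.6530
Relative change = +0.6530 / 2.4982 × 100% = +26.1%
→ the slope increases when the point is added.

A high-leverage point only changes the slope if it is off the original line; here y = 66.22 is above the original trend, so the slope increases.
In practice: check such a point for data-entry or measurement error; investigate whether it comes from the same population as the rest of the sample.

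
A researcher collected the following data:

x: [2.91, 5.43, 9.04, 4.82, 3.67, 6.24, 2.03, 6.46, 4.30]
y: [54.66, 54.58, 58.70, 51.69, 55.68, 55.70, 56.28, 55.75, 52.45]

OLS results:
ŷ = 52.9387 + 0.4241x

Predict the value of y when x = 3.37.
ŷ = 54.3679

To predict y for x = 3.37, substitute into the regression equation:

ŷ = 52.9387 + 0.4241 × 3.37
ŷ = 52.9387 + 1.4292
ŷ = 54.3679

This is the fitted mean response at that x — an individual observation would come with a wider prediction interval.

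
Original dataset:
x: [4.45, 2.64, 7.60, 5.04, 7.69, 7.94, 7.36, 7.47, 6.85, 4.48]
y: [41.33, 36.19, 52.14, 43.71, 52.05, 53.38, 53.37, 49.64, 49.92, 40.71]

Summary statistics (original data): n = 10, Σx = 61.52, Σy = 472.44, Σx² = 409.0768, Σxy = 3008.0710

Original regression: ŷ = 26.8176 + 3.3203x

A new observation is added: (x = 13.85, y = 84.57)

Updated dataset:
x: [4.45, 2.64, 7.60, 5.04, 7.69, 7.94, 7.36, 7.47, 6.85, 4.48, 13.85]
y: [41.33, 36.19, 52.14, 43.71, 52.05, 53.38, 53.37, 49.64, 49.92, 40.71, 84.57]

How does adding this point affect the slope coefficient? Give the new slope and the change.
The slope changes from 3.3203 to 4.2950 (change of +0.9747, or +29.4%).

The new point has HIGH LEVERAGE: x = 13.85 is far from the original mean x̄ = 61.52/10 ≈ 6.15 (original range [2.64, 7.94]).

Step 1: Update the sums with the new point (n goes from 10 to 11)
Σx  = 61.52 + 13.85 = 75.37
Σy  = 472.44 + 84.57 = 557.01
Σx² = 409.0768 + 13.85² = 409.0768 + 191.8225 = 600.8993
Σxy = 3008.0710 + 13.85×84.57 = 3008.0710 + 1171.2945 = 4179.3655

Step 2: Recompute the slope with b₁ = (nΣxy − ΣxΣy) / (nΣx² − (Σx)²)
Numerator   = 11×4179.3655 − 75.37×557.01 = 45973.0205 − 41981.8437 = 3991.1768
Denominator = 11×600.8993 − 75.37² = 6609.8923 − 5680.6369 = 929.2554
b₁(new) = 3991.1768 / 929.2554 = 4.2950

(Same formula on the original sums: (10×3008.0710 − 61.52×472.44) / (10×409.0768 − 61.52²) = 1016.2012 / 306.0576 = 3.3203, matching the given fit.)

Step 3: Change in slope
Δβ₁ = 4.2950 − 3.3203 = +0.9747
Relative change = +0.9747 / 3.3203 × 100% = +29.4%
→ the slope increases when the point is added.

Because the point sits above the extension of the original line at a high-leverage x, it tilts the fit up.
In practice: investigate whether it comes from the same population as the rest of the sample; refit with and without it and report both if conclusions differ.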